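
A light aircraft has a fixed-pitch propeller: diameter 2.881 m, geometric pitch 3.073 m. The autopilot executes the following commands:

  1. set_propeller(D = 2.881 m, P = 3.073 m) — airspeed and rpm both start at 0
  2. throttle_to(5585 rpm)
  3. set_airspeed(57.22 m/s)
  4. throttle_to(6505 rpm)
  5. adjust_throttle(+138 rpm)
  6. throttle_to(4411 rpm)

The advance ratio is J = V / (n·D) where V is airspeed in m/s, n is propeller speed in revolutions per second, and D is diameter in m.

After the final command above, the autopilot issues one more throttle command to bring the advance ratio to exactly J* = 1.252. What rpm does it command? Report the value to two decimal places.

rpm = 951.81

set_propeller: D = 2.881 m, P = 3.073 m (p = P/D = 1.066644); state ← (V=0, rpm=0)
throttle_to(5585): rpm ← 5585
set_airspeed(57.22): V ← 57.22 m/s
throttle_to(6505): rpm ← 6505
adjust_throttle(+138): rpm ← 6505 +138 = 6643
throttle_to(4411): rpm ← 4411
final state: V = 57.22 m/s, rpm = 4411 → n = rpm/60 = 73.516667 rev/s
target J* = 1.252; solve J* = V/(n·D) for n: n = V/(J*·D) = 57.22/(1.252 × 2.881) = 15.863546 rev/s
rpm = 60·n = 951.812747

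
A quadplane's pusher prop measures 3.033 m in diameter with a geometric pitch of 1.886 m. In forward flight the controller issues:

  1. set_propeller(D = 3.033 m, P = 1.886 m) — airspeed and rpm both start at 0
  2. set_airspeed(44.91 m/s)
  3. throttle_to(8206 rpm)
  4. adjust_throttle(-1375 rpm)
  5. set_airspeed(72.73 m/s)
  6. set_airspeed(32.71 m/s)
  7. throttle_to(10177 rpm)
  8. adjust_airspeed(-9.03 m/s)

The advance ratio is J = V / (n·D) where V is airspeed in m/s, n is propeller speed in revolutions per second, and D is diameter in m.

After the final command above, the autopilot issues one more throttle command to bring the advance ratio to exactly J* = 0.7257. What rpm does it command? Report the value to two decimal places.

rpm = 645.51

set_propeller: D = 3.033 m, P = 1.886 m (p = P/D = 0.621827); state ← (V=0, rpm=0)
set_airspeed(44.91): V ← 44.91 m/s
throttle_to(8206): rpm ← 8206
adjust_throttle(-1375): rpm ← 8206 -1375 = 6831
set_airspeed(72.73): V ← 72.73 m/s
set_airspeed(32.71): V ← 32.71 m/s
throttle_to(10177): rpm ← 10177
adjust_airspeed(-9.03): V ← 32.71 -9.03 = 23.68 m/s
final state: V = 23.68 m/s, rpm = 10177 → n = rpm/60 = 169.616667 rev/s
target J* = 0.7257; solve J* = V/(n·D) for n: n = V/(J*·D) = 23.68/(0.7257 × 3.033) = 10.758511 rev/s
rpm = 60·n = 645.510655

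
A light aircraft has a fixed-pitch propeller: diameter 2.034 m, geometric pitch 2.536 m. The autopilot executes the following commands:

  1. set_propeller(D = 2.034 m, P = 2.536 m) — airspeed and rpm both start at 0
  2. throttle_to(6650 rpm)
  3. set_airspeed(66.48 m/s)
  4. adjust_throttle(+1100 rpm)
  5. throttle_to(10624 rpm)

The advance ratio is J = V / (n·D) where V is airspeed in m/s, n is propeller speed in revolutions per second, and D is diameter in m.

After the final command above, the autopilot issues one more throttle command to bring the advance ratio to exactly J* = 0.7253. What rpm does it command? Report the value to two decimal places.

set_propeller: D = 2.034 m, P = 2.536 m (p = P/D = 1.246804); state ← (V=0, rpm=0)
throttle_to(6650): rpm ← 6650
set_airspeed(66.48): V ← 66.48 m/s
adjust_throttle(+1100): rpm ← 6650 +1100 = 7750
throttle_to(10624): rpm ← 10624
final state: V = 66.48 m/s, rpm = 10624 → n = rpm/60 = 177.066667 rev/s
target J* = 0.7253; solve J* = V/(n·D) for n: n = V/(J*·D) = 66.48/(0.7253 × 2.034) = 45.063237 rev/s
rpm = 60·n = 2703.794219

rpm = 2703.79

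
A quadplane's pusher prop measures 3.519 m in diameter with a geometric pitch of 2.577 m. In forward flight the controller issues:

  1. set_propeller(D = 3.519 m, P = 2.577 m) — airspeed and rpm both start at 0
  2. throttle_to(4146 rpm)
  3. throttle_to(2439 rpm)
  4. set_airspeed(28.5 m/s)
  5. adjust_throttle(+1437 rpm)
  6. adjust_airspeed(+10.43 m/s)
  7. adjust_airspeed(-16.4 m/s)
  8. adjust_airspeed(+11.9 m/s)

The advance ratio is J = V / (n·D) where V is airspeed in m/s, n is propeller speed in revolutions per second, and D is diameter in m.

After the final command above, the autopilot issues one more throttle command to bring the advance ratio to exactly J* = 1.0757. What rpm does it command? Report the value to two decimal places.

rpm = 545.73

set_propeller: D = 3.519 m, P = 2.577 m (p = P/D = 0.732310); state ← (V=0, rpm=0)
throttle_to(4146): rpm ← 4146
throttle_to(2439): rpm ← 2439
set_airspeed(28.5): V ← 28.5 m/s
adjust_throttle(+1437): rpm ← 2439 +1437 = 3876
adjust_airspeed(+10.43): V ← 28.5 +10.43 = 38.93 m/s
adjust_airspeed(-16.4): V ← 38.93 -16.4 = 22.53 m/s
adjust_airspeed(+11.9): V ← 22.53 +11.9 = 34.43 m/s
final state: V = 34.43 m/s, rpm = 3876 → n = rpm/60 = 64.600000 rev/s
target J* = 1.0757; solve J* = V/(n·D) for n: n = V/(J*·D) = 34.43/(1.0757 × 3.519) = 9.095500 rev/s
rpm = 60·n = 545.730011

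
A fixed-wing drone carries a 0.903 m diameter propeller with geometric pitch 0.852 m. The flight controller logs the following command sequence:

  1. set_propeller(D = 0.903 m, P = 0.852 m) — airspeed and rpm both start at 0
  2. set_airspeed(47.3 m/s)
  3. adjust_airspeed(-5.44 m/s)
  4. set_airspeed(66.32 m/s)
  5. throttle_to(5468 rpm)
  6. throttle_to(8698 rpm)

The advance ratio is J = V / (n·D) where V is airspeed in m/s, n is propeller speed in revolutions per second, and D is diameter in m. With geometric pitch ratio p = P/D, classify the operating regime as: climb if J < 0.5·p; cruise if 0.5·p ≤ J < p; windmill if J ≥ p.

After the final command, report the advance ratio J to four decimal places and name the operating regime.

J = 0.5066, regime = cruise

set_propeller: D = 0.903 m, P = 0.852 m (p = P/D = 0.943522); state ← (V=0, rpm=0)
set_airspeed(47.3): V ← 47.3 m/s
adjust_airspeed(-5.44): V ← 47.3 -5.44 = 41.86 m/s
set_airspeed(66.32): V ← 66.32 m/s
throttle_to(5468): rpm ← 5468
throttle_to(8698): rpm ← 8698
final state: V = 66.32 m/s, rpm = 8698 → n = rpm/60 = 144.966667 rev/s
J = V / (n·D) = 66.32 / (144.966667 × 0.903) = 0.506627
regime bands: climb J<0.4718 | cruise [0.4718, 0.9435) | windmill J≥0.9435
J = 0.5066 → cruise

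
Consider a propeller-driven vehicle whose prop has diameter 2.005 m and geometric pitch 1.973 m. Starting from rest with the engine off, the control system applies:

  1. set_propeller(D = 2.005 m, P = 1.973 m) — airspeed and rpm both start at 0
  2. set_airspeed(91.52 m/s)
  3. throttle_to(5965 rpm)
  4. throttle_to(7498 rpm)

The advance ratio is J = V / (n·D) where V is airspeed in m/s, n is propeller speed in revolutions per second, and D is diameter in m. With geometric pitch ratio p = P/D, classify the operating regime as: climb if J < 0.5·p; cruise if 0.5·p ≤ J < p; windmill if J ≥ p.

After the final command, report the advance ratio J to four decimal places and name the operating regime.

J = 0.3653, regime = climb

set_propeller: D = 2.005 m, P = 1.973 m (p = P/D = 0.984040); state ← (V=0, rpm=0)
set_airspeed(91.52): V ← 91.52 m/s
throttle_to(5965): rpm ← 5965
throttle_to(7498): rpm ← 7498
final state: V = 91.52 m/s, rpm = 7498 → n = rpm/60 = 124.966667 rev/s
J = V / (n·D) = 91.52 / (124.966667 × 2.005) = 0.365264
regime bands: climb J<0.4920 | cruise [0.4920, 0.9840) | windmill J≥0.9840
J = 0.3653 → climb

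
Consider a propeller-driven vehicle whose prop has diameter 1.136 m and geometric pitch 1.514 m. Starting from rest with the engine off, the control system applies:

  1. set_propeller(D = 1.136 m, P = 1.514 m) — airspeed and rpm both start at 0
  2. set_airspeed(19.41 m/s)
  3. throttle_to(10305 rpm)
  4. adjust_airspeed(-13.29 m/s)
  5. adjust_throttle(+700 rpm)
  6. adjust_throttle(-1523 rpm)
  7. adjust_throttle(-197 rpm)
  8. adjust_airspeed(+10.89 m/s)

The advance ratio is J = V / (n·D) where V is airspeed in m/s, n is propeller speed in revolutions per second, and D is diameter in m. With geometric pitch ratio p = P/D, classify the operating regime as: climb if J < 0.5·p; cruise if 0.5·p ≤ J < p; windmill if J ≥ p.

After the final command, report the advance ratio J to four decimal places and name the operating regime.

J = 0.0968, regime = climb

set_propeller: D = 1.136 m, P = 1.514 m (p = P/D = 1.332746); state ← (V=0, rpm=0)
set_airspeed(19.41): V ← 19.41 m/s
throttle_to(10305): rpm ← 10305
adjust_airspeed(-13.29): V ← 19.41 -13.29 = 6.12 m/s
adjust_throttle(+700): rpm ← 10305 +700 = 11005
adjust_throttle(-1523): rpm ← 11005 -1523 = 9482
adjust_throttle(-197): rpm ← 9482 -197 = 9285
adjust_airspeed(+10.89): V ← 6.12 +10.89 = 17.01 m/s
final state: V = 17.01 m/s, rpm = 9285 → n = rpm/60 = 154.750000 rev/s
J = V / (n·D) = 17.01 / (154.750000 × 1.136) = 0.096760
regime bands: climb J<0.6664 | cruise [0.6664, 1.3327) | windmill J≥1.3327
J = 0.0968 → climb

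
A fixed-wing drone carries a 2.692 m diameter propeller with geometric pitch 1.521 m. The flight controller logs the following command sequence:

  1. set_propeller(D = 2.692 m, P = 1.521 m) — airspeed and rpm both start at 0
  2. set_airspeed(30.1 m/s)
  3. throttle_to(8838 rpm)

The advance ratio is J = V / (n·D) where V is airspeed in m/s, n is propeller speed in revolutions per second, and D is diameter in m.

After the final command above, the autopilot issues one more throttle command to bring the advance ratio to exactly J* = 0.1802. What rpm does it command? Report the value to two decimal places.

set_propeller: D = 2.692 m, P = 1.521 m (p = P/D = 0.565007); state ← (V=0, rpm=0)
set_airspeed(30.1): V ← 30.1 m/s
throttle_to(8838): rpm ← 8838
final state: V = 30.1 m/s, rpm = 8838 → n = rpm/60 = 147.300000 rev/s
target J* = 0.1802; solve J* = V/(n·D) for n: n = V/(J*·D) = 30.1/(0.1802 × 2.692) = 62.049267 rev/s
rpm = 60·n = 3722.956002

rpm = 3722.96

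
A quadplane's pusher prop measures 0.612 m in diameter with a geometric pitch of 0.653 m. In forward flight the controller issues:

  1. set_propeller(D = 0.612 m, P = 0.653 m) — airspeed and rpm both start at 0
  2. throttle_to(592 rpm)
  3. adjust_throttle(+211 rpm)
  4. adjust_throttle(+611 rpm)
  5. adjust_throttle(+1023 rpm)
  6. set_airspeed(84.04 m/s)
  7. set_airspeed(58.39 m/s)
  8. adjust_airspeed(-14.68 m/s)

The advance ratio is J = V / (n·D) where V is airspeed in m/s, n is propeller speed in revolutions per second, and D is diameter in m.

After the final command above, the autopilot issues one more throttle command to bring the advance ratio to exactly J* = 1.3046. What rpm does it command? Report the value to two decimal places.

set_propeller: D = 0.612 m, P = 0.653 m (p = P/D = 1.066993); state ← (V=0, rpm=0)
throttle_to(592): rpm ← 592
adjust_throttle(+211): rpm ← 592 +211 = 803
adjust_throttle(+611): rpm ← 803 +611 = 1414
adjust_throttle(+1023): rpm ← 1414 +1023 = 2437
set_airspeed(84.04): V ← 84.04 m/s
set_airspeed(58.39): V ← 58.39 m/s
adjust_airspeed(-14.68): V ← 58.39 -14.68 = 43.71 m/s
final state: V = 43.71 m/s, rpm = 2437 → n = rpm/60 = 40.616667 rev/s
target J* = 1.3046; solve J* = V/(n·D) for n: n = V/(J*·D) = 43.71/(1.3046 × 0.612) = 54.745952 rev/s
rpm = 60·n = 3284.757104

rpm = 3284.76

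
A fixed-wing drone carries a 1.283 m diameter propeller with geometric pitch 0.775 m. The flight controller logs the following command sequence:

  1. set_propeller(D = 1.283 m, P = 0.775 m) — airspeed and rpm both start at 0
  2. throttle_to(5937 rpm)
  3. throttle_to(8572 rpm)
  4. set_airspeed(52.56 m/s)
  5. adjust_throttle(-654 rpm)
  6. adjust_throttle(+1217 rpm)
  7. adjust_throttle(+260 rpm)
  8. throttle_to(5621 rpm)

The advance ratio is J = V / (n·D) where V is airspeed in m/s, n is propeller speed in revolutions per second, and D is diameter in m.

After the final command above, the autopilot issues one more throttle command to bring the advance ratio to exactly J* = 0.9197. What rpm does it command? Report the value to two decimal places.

set_propeller: D = 1.283 m, P = 0.775 m (p = P/D = 0.604053); state ← (V=0, rpm=0)
throttle_to(5937): rpm ← 5937
throttle_to(8572): rpm ← 8572
set_airspeed(52.56): V ← 52.56 m/s
adjust_throttle(-654): rpm ← 8572 -654 = 7918
adjust_throttle(+1217): rpm ← 7918 +1217 = 9135
adjust_throttle(+260): rpm ← 9135 +260 = 9395
throttle_to(5621): rpm ← 5621
final state: V = 52.56 m/s, rpm = 5621 → n = rpm/60 = 93.683333 rev/s
target J* = 0.9197; solve J* = V/(n·D) for n: n = V/(J*·D) = 52.56/(0.9197 × 1.283) = 44.543313 rev/s
rpm = 60·n = 2672.598769

rpm = 2672.60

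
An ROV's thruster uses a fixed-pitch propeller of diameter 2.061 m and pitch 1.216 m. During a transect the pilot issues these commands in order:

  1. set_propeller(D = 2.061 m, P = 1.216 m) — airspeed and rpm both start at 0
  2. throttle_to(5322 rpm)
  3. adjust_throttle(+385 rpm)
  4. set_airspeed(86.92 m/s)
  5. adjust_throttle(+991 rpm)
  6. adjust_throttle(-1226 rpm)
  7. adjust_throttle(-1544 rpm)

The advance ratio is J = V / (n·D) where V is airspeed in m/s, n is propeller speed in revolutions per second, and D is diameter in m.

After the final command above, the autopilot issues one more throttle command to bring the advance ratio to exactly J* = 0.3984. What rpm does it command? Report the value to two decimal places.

set_propeller: D = 2.061 m, P = 1.216 m (p = P/D = 0.590005); state ← (V=0, rpm=0)
throttle_to(5322): rpm ← 5322
adjust_throttle(+385): rpm ← 5322 +385 = 5707
set_airspeed(86.92): V ← 86.92 m/s
adjust_throttle(+991): rpm ← 5707 +991 = 6698
adjust_throttle(-1226): rpm ← 6698 -1226 = 5472
adjust_throttle(-1544): rpm ← 5472 -1544 = 3928
final state: V = 86.92 m/s, rpm = 3928 → n = rpm/60 = 65.466667 rev/s
target J* = 0.3984; solve J* = V/(n·D) for n: n = V/(J*·D) = 86.92/(0.3984 × 2.061) = 105.857686 rev/s
rpm = 60·n = 6351.461158

rpm = 6351.46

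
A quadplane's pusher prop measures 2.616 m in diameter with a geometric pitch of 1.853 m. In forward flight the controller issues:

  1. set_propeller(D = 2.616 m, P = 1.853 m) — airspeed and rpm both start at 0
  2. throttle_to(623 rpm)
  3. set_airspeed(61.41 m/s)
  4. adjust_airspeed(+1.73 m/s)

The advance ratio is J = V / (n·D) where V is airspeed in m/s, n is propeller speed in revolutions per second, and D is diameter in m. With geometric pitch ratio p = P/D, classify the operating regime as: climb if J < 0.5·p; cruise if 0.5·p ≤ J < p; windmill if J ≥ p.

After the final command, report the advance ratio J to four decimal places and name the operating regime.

set_propeller: D = 2.616 m, P = 1.853 m (p = P/D = 0.708333); state ← (V=0, rpm=0)
throttle_to(623): rpm ← 623
set_airspeed(61.41): V ← 61.41 m/s
adjust_airspeed(+1.73): V ← 61.41 +1.73 = 63.14 m/s
final state: V = 63.14 m/s, rpm = 623 → n = rpm/60 = 10.383333 rev/s
J = V / (n·D) = 63.14 / (10.383333 × 2.616) = 2.324503
regime bands: climb J<0.3542 | cruise [0.3542, 0.7083) | windmill J≥0.7083
J = 2.3245 → windmill

J = 2.3245, regime = windmill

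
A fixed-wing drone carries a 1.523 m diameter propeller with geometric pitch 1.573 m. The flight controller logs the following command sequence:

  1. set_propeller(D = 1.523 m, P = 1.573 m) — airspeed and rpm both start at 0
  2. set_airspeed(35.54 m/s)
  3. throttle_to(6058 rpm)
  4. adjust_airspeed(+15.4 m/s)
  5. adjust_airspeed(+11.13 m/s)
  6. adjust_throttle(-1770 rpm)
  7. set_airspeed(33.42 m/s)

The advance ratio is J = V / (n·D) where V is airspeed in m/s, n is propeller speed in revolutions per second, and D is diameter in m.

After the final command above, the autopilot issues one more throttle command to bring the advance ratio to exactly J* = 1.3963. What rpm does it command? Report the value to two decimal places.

rpm = 942.93

set_propeller: D = 1.523 m, P = 1.573 m (p = P/D = 1.032830); state ← (V=0, rpm=0)
set_airspeed(35.54): V ← 35.54 m/s
throttle_to(6058): rpm ← 6058
adjust_airspeed(+15.4): V ← 35.54 +15.4 = 50.94 m/s
adjust_airspeed(+11.13): V ← 50.94 +11.13 = 62.07 m/s
adjust_throttle(-1770): rpm ← 6058 -1770 = 4288
set_airspeed(33.42): V ← 33.42 m/s
final state: V = 33.42 m/s, rpm = 4288 → n = rpm/60 = 71.466667 rev/s
target J* = 1.3963; solve J* = V/(n·D) for n: n = V/(J*·D) = 33.42/(1.3963 × 1.523) = 15.715486 rev/s
rpm = 60·n = 942.929134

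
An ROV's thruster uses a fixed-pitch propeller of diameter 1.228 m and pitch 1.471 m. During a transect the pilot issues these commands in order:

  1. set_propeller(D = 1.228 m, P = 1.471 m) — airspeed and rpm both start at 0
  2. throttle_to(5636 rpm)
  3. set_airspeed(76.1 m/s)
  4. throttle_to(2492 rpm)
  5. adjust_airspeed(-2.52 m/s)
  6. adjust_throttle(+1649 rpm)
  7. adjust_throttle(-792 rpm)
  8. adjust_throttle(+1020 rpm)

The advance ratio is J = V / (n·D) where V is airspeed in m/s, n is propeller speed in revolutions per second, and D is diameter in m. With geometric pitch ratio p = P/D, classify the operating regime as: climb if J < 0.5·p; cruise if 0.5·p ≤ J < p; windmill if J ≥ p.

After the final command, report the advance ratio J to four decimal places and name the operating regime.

set_propeller: D = 1.228 m, P = 1.471 m (p = P/D = 1.197883); state ← (V=0, rpm=0)
throttle_to(5636): rpm ← 5636
set_airspeed(76.1): V ← 76.1 m/s
throttle_to(2492): rpm ← 2492
adjust_airspeed(-2.52): V ← 76.1 -2.52 = 73.58 m/s
adjust_throttle(+1649): rpm ← 2492 +1649 = 4141
adjust_throttle(-792): rpm ← 4141 -792 = 3349
adjust_throttle(+1020): rpm ← 3349 +1020 = 4369
final state: V = 73.58 m/s, rpm = 4369 → n = rpm/60 = 72.816667 rev/s
J = V / (n·D) = 73.58 / (72.816667 × 1.228) = 0.822869
regime bands: climb J<0.5989 | cruise [0.5989, 1.1979) | windmill J≥1.1979
J = 0.8229 → cruise

J = 0.8229, regime = cruise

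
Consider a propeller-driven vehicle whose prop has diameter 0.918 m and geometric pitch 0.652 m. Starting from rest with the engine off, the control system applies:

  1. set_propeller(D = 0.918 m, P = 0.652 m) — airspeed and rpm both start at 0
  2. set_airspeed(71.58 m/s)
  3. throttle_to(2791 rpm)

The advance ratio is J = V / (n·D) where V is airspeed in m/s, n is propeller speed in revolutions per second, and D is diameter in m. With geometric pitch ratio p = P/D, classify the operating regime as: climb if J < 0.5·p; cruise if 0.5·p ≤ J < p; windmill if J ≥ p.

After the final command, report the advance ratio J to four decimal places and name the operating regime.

J = 1.6763, regime = windmill

set_propeller: D = 0.918 m, P = 0.652 m (p = P/D = 0.710240); state ← (V=0, rpm=0)
set_airspeed(71.58): V ← 71.58 m/s
throttle_to(2791): rpm ← 2791
final state: V = 71.58 m/s, rpm = 2791 → n = rpm/60 = 46.516667 rev/s
J = V / (n·D) = 71.58 / (46.516667 × 0.918) = 1.676256
regime bands: climb J<0.3551 | cruise [0.3551, 0.7102) | windmill J≥0.7102
J = 1.6763 → windmill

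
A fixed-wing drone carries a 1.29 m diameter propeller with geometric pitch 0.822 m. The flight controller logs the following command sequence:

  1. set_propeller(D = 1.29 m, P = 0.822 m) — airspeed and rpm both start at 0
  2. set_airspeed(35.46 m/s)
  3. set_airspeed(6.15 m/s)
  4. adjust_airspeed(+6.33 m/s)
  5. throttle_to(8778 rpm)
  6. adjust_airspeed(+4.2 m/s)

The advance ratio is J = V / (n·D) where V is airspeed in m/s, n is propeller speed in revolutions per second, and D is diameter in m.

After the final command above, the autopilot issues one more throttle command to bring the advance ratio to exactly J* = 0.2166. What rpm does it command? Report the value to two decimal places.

rpm = 3581.78

set_propeller: D = 1.29 m, P = 0.822 m (p = P/D = 0.637209); state ← (V=0, rpm=0)
set_airspeed(35.46): V ← 35.46 m/s
set_airspeed(6.15): V ← 6.15 m/s
adjust_airspeed(+6.33): V ← 6.15 +6.33 = 12.48 m/s
throttle_to(8778): rpm ← 8778
adjust_airspeed(+4.2): V ← 12.48 +4.2 = 16.68 m/s
final state: V = 16.68 m/s, rpm = 8778 → n = rpm/60 = 146.300000 rev/s
target J* = 0.2166; solve J* = V/(n·D) for n: n = V/(J*·D) = 16.68/(0.2166 × 1.29) = 59.696365 rev/s
rpm = 60·n = 3581.781872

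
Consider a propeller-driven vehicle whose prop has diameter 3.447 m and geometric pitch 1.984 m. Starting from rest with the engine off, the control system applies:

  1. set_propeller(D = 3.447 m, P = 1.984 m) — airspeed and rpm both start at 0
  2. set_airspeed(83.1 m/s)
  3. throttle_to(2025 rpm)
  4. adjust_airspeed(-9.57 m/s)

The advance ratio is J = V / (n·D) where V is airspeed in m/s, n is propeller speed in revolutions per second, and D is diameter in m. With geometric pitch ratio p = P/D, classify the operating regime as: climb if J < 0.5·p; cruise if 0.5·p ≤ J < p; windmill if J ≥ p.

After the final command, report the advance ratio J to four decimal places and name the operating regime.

set_propeller: D = 3.447 m, P = 1.984 m (p = P/D = 0.575573); state ← (V=0, rpm=0)
set_airspeed(83.1): V ← 83.1 m/s
throttle_to(2025): rpm ← 2025
adjust_airspeed(-9.57): V ← 83.1 -9.57 = 73.53 m/s
final state: V = 73.53 m/s, rpm = 2025 → n = rpm/60 = 33.750000 rev/s
J = V / (n·D) = 73.53 / (33.750000 × 3.447) = 0.632047
regime bands: climb J<0.2878 | cruise [0.2878, 0.5756) | windmill J≥0.5756
J = 0.6320 → windmill

J = 0.6320, regime = windmill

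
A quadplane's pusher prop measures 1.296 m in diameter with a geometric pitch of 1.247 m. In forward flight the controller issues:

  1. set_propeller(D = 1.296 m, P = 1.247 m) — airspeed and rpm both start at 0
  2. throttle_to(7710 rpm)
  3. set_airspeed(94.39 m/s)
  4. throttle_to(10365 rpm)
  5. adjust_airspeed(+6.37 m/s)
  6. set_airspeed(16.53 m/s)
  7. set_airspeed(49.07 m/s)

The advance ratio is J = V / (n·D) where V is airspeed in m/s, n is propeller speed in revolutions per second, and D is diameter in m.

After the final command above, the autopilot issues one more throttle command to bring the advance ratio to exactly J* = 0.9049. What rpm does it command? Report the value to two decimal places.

rpm = 2510.51

set_propeller: D = 1.296 m, P = 1.247 m (p = P/D = 0.962191); state ← (V=0, rpm=0)
throttle_to(7710): rpm ← 7710
set_airspeed(94.39): V ← 94.39 m/s
throttle_to(10365): rpm ← 10365
adjust_airspeed(+6.37): V ← 94.39 +6.37 = 100.76 m/s
set_airspeed(16.53): V ← 16.53 m/s
set_airspeed(49.07): V ← 49.07 m/s
final state: V = 49.07 m/s, rpm = 10365 → n = rpm/60 = 172.750000 rev/s
target J* = 0.9049; solve J* = V/(n·D) for n: n = V/(J*·D) = 49.07/(0.9049 × 1.296) = 41.841810 rev/s
rpm = 60·n = 2510.508630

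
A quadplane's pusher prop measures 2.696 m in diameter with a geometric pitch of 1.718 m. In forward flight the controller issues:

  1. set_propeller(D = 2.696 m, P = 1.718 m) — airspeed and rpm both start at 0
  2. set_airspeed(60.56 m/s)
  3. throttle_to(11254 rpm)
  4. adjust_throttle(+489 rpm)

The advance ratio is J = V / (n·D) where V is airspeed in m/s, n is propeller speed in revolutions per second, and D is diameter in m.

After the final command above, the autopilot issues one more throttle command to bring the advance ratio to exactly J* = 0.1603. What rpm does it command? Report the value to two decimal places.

rpm = 8407.83

set_propeller: D = 2.696 m, P = 1.718 m (p = P/D = 0.637240); state ← (V=0, rpm=0)
set_airspeed(60.56): V ← 60.56 m/s
throttle_to(11254): rpm ← 11254
adjust_throttle(+489): rpm ← 11254 +489 = 11743
final state: V = 60.56 m/s, rpm = 11743 → n = rpm/60 = 195.716667 rev/s
target J* = 0.1603; solve J* = V/(n·D) for n: n = V/(J*·D) = 60.56/(0.1603 × 2.696) = 140.130431 rev/s
rpm = 60·n = 8407.825831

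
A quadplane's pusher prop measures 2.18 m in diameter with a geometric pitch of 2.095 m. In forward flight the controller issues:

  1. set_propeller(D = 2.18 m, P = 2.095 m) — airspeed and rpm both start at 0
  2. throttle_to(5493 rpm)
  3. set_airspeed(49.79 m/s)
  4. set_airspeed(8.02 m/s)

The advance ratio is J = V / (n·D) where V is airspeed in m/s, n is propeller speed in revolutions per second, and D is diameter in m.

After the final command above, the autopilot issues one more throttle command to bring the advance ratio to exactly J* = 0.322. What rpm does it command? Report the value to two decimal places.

set_propeller: D = 2.18 m, P = 2.095 m (p = P/D = 0.961009); state ← (V=0, rpm=0)
throttle_to(5493): rpm ← 5493
set_airspeed(49.79): V ← 49.79 m/s
set_airspeed(8.02): V ← 8.02 m/s
final state: V = 8.02 m/s, rpm = 5493 → n = rpm/60 = 91.550000 rev/s
target J* = 0.322; solve J* = V/(n·D) for n: n = V/(J*·D) = 8.02/(0.322 × 2.18) = 11.425152 rev/s
rpm = 60·n = 685.509146

rpm = 685.51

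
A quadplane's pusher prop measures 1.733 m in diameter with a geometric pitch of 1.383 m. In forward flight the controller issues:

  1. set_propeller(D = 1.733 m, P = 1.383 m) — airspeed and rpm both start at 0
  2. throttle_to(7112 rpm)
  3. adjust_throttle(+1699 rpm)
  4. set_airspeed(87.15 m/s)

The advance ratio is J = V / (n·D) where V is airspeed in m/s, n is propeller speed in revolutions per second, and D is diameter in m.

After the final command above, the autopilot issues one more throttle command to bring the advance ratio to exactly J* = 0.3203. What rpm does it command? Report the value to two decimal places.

rpm = 9420.27

set_propeller: D = 1.733 m, P = 1.383 m (p = P/D = 0.798038); state ← (V=0, rpm=0)
throttle_to(7112): rpm ← 7112
adjust_throttle(+1699): rpm ← 7112 +1699 = 8811
set_airspeed(87.15): V ← 87.15 m/s
final state: V = 87.15 m/s, rpm = 8811 → n = rpm/60 = 146.850000 rev/s
target J* = 0.3203; solve J* = V/(n·D) for n: n = V/(J*·D) = 87.15/(0.3203 × 1.733) = 157.004424 rev/s
rpm = 60·n = 9420.265443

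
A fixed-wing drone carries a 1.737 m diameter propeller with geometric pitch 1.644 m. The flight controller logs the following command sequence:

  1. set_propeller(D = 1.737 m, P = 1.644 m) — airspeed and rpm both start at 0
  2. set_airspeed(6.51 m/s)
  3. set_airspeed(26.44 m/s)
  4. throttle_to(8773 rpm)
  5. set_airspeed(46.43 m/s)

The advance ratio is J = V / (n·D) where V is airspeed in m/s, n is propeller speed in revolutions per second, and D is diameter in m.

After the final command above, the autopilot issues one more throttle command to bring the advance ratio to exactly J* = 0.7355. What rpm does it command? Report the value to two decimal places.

set_propeller: D = 1.737 m, P = 1.644 m (p = P/D = 0.946459); state ← (V=0, rpm=0)
set_airspeed(6.51): V ← 6.51 m/s
set_airspeed(26.44): V ← 26.44 m/s
throttle_to(8773): rpm ← 8773
set_airspeed(46.43): V ← 46.43 m/s
final state: V = 46.43 m/s, rpm = 8773 → n = rpm/60 = 146.216667 rev/s
target J* = 0.7355; solve J* = V/(n·D) for n: n = V/(J*·D) = 46.43/(0.7355 × 1.737) = 36.342616 rev/s
rpm = 60·n = 2180.556974

rpm = 2180.56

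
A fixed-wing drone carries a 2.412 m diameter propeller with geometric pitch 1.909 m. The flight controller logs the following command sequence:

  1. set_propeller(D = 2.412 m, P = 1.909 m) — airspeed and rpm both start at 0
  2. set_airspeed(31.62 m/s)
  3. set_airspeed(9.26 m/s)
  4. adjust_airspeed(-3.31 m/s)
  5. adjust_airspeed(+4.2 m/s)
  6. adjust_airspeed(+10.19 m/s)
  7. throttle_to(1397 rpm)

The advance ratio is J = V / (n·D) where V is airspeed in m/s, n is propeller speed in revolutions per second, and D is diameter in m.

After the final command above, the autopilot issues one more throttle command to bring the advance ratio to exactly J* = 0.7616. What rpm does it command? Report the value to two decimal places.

set_propeller: D = 2.412 m, P = 1.909 m (p = P/D = 0.791459); state ← (V=0, rpm=0)
set_airspeed(31.62): V ← 31.62 m/s
set_airspeed(9.26): V ← 9.26 m/s
adjust_airspeed(-3.31): V ← 9.26 -3.31 = 5.95 m/s
adjust_airspeed(+4.2): V ← 5.95 +4.2 = 10.15 m/s
adjust_airspeed(+10.19): V ← 10.15 +10.19 = 20.34 m/s
throttle_to(1397): rpm ← 1397
final state: V = 20.34 m/s, rpm = 1397 → n = rpm/60 = 23.283333 rev/s
target J* = 0.7616; solve J* = V/(n·D) for n: n = V/(J*·D) = 20.34/(0.7616 × 2.412) = 11.072526 rev/s
rpm = 60·n = 664.351562

rpm = 664.35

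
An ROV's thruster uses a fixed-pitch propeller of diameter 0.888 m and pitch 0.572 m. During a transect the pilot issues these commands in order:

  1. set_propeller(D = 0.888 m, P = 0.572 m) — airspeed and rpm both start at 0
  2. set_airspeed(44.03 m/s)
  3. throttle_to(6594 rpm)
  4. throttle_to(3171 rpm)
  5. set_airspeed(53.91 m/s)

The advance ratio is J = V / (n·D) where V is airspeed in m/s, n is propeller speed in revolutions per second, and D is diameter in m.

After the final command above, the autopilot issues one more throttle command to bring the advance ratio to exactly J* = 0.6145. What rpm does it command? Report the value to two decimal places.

set_propeller: D = 0.888 m, P = 0.572 m (p = P/D = 0.644144); state ← (V=0, rpm=0)
set_airspeed(44.03): V ← 44.03 m/s
throttle_to(6594): rpm ← 6594
throttle_to(3171): rpm ← 3171
set_airspeed(53.91): V ← 53.91 m/s
final state: V = 53.91 m/s, rpm = 3171 → n = rpm/60 = 52.850000 rev/s
target J* = 0.6145; solve J* = V/(n·D) for n: n = V/(J*·D) = 53.91/(0.6145 × 0.888) = 98.794889 rev/s
rpm = 60·n = 5927.693356

rpm = 5927.69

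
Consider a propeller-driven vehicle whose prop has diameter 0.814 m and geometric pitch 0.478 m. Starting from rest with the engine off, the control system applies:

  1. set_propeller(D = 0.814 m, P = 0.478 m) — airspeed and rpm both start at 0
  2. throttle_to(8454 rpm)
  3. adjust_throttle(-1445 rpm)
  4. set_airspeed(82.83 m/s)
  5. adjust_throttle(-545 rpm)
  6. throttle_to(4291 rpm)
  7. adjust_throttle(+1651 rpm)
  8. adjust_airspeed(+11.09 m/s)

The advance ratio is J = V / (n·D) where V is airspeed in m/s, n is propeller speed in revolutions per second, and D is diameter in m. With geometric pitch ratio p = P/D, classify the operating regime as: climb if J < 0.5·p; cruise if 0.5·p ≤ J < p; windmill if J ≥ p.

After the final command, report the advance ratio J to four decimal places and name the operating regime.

set_propeller: D = 0.814 m, P = 0.478 m (p = P/D = 0.587224); state ← (V=0, rpm=0)
throttle_to(8454): rpm ← 8454
adjust_throttle(-1445): rpm ← 8454 -1445 = 7009
set_airspeed(82.83): V ← 82.83 m/s
adjust_throttle(-545): rpm ← 7009 -545 = 6464
throttle_to(4291): rpm ← 4291
adjust_throttle(+1651): rpm ← 4291 +1651 = 5942
adjust_airspeed(+11.09): V ← 82.83 +11.09 = 93.92 m/s
final state: V = 93.92 m/s, rpm = 5942 → n = rpm/60 = 99.033333 rev/s
J = V / (n·D) = 93.92 / (99.033333 × 0.814) = 1.165071
regime bands: climb J<0.2936 | cruise [0.2936, 0.5872) | windmill J≥0.5872
J = 1.1651 → windmill

J = 1.1651, regime = windmill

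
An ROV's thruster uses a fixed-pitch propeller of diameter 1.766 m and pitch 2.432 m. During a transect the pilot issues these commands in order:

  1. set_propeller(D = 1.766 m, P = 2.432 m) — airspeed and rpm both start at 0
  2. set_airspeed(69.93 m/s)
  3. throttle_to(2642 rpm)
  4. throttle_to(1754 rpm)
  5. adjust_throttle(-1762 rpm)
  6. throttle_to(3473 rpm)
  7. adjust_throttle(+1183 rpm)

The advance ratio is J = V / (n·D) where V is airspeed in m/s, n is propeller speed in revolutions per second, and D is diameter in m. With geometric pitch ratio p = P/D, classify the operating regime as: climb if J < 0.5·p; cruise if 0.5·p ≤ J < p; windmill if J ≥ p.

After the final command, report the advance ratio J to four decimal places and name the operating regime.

J = 0.5103, regime = climb

set_propeller: D = 1.766 m, P = 2.432 m (p = P/D = 1.377123); state ← (V=0, rpm=0)
set_airspeed(69.93): V ← 69.93 m/s
throttle_to(2642): rpm ← 2642
throttle_to(1754): rpm ← 1754
adjust_throttle(-1762): rpm ← 1754 -1762 = -8
throttle_to(3473): rpm ← 3473
adjust_throttle(+1183): rpm ← 3473 +1183 = 4656
final state: V = 69.93 m/s, rpm = 4656 → n = rpm/60 = 77.600000 rev/s
J = V / (n·D) = 69.93 / (77.600000 × 1.766) = 0.510283
regime bands: climb J<0.6886 | cruise [0.6886, 1.3771) | windmill J≥1.3771
J = 0.5103 → climb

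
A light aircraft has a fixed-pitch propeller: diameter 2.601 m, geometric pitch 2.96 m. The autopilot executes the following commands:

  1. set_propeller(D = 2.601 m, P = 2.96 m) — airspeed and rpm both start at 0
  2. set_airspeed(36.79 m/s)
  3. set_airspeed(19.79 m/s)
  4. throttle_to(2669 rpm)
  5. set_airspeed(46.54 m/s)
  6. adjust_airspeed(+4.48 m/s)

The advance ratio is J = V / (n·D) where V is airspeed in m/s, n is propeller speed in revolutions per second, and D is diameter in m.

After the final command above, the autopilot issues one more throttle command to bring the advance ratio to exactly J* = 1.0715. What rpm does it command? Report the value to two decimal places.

set_propeller: D = 2.601 m, P = 2.96 m (p = P/D = 1.138024); state ← (V=0, rpm=0)
set_airspeed(36.79): V ← 36.79 m/s
set_airspeed(19.79): V ← 19.79 m/s
throttle_to(2669): rpm ← 2669
set_airspeed(46.54): V ← 46.54 m/s
adjust_airspeed(+4.48): V ← 46.54 +4.48 = 51.02 m/s
final state: V = 51.02 m/s, rpm = 2669 → n = rpm/60 = 44.483333 rev/s
target J* = 1.0715; solve J* = V/(n·D) for n: n = V/(J*·D) = 51.02/(1.0715 × 2.601) = 18.306610 rev/s
rpm = 60·n = 1098.396593

rpm = 1098.40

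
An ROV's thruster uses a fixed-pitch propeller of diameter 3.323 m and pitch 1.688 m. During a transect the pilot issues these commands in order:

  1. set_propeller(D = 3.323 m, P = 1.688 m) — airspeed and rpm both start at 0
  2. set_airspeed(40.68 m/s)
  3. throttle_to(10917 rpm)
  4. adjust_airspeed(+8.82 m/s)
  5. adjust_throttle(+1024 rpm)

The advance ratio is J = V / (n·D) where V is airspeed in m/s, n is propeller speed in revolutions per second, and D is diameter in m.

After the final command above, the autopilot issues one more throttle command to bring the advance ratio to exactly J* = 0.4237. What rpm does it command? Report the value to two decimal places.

set_propeller: D = 3.323 m, P = 1.688 m (p = P/D = 0.507975); state ← (V=0, rpm=0)
set_airspeed(40.68): V ← 40.68 m/s
throttle_to(10917): rpm ← 10917
adjust_airspeed(+8.82): V ← 40.68 +8.82 = 49.5 m/s
adjust_throttle(+1024): rpm ← 10917 +1024 = 11941
final state: V = 49.5 m/s, rpm = 11941 → n = rpm/60 = 199.016667 rev/s
target J* = 0.4237; solve J* = V/(n·D) for n: n = V/(J*·D) = 49.5/(0.4237 × 3.323) = 35.157371 rev/s
rpm = 60·n = 2109.442268

rpm = 2109.44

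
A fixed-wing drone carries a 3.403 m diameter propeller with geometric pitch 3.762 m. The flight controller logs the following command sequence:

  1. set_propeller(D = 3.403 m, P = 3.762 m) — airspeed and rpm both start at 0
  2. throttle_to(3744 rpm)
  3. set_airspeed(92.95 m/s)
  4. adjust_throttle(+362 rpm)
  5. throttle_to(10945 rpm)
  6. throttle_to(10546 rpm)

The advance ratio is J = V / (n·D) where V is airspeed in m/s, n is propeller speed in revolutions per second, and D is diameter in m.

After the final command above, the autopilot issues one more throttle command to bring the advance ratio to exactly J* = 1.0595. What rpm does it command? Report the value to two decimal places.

rpm = 1546.81

set_propeller: D = 3.403 m, P = 3.762 m (p = P/D = 1.105495); state ← (V=0, rpm=0)
throttle_to(3744): rpm ← 3744
set_airspeed(92.95): V ← 92.95 m/s
adjust_throttle(+362): rpm ← 3744 +362 = 4106
throttle_to(10945): rpm ← 10945
throttle_to(10546): rpm ← 10546
final state: V = 92.95 m/s, rpm = 10546 → n = rpm/60 = 175.766667 rev/s
target J* = 1.0595; solve J* = V/(n·D) for n: n = V/(J*·D) = 92.95/(1.0595 × 3.403) = 25.780212 rev/s
rpm = 60·n = 1546.812718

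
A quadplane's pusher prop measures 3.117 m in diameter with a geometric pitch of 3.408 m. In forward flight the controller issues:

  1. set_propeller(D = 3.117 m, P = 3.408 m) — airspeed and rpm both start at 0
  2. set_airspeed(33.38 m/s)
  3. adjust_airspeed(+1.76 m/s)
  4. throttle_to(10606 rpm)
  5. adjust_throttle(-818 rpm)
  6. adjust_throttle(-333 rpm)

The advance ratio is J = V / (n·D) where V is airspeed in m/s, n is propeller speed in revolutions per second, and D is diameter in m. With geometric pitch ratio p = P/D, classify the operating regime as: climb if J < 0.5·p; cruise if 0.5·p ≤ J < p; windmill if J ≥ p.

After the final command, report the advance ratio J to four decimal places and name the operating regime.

J = 0.0715, regime = climb

set_propeller: D = 3.117 m, P = 3.408 m (p = P/D = 1.093359); state ← (V=0, rpm=0)
set_airspeed(33.38): V ← 33.38 m/s
adjust_airspeed(+1.76): V ← 33.38 +1.76 = 35.14 m/s
throttle_to(10606): rpm ← 10606
adjust_throttle(-818): rpm ← 10606 -818 = 9788
adjust_throttle(-333): rpm ← 9788 -333 = 9455
final state: V = 35.14 m/s, rpm = 9455 → n = rpm/60 = 157.583333 rev/s
J = V / (n·D) = 35.14 / (157.583333 × 3.117) = 0.071541
regime bands: climb J<0.5467 | cruise [0.5467, 1.0934) | windmill J≥1.0934
J = 0.0715 → climb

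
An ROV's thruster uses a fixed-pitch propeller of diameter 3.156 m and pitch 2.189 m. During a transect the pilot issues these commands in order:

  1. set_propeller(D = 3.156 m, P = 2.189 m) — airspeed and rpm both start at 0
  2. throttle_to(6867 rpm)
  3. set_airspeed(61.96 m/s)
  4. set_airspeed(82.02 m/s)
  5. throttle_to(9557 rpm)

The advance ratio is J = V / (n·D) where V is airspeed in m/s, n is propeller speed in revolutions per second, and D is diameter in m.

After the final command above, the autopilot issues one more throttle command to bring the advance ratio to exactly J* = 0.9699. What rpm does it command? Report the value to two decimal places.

rpm = 1607.71

set_propeller: D = 3.156 m, P = 2.189 m (p = P/D = 0.693599); state ← (V=0, rpm=0)
throttle_to(6867): rpm ← 6867
set_airspeed(61.96): V ← 61.96 m/s
set_airspeed(82.02): V ← 82.02 m/s
throttle_to(9557): rpm ← 9557
final state: V = 82.02 m/s, rpm = 9557 → n = rpm/60 = 159.283333 rev/s
target J* = 0.9699; solve J* = V/(n·D) for n: n = V/(J*·D) = 82.02/(0.9699 × 3.156) = 26.795126 rev/s
rpm = 60·n = 1607.707588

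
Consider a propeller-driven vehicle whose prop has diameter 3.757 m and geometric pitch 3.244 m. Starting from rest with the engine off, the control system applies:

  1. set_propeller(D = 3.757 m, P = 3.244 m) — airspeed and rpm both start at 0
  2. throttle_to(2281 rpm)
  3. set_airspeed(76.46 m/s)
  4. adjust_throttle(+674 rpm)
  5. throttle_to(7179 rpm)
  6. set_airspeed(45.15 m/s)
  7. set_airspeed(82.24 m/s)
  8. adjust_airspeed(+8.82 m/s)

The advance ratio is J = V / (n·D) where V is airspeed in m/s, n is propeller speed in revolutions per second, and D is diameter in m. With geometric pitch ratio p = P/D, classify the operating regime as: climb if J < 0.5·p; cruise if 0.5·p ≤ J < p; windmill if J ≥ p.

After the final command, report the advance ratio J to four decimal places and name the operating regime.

J = 0.2026, regime = climb

set_propeller: D = 3.757 m, P = 3.244 m (p = P/D = 0.863455); state ← (V=0, rpm=0)
throttle_to(2281): rpm ← 2281
set_airspeed(76.46): V ← 76.46 m/s
adjust_throttle(+674): rpm ← 2281 +674 = 2955
throttle_to(7179): rpm ← 7179
set_airspeed(45.15): V ← 45.15 m/s
set_airspeed(82.24): V ← 82.24 m/s
adjust_airspeed(+8.82): V ← 82.24 +8.82 = 91.06 m/s
final state: V = 91.06 m/s, rpm = 7179 → n = rpm/60 = 119.650000 rev/s
J = V / (n·D) = 91.06 / (119.650000 × 3.757) = 0.202569
regime bands: climb J<0.4317 | cruise [0.4317, 0.8635) | windmill J≥0.8635
J = 0.2026 → climb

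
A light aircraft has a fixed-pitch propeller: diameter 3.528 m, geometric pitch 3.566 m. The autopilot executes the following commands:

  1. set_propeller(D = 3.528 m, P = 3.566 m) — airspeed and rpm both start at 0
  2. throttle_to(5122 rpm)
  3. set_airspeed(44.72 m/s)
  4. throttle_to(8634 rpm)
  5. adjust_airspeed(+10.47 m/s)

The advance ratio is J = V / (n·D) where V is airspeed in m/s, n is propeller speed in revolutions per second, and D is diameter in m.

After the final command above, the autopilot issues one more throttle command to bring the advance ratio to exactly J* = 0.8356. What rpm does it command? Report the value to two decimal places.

set_propeller: D = 3.528 m, P = 3.566 m (p = P/D = 1.010771); state ← (V=0, rpm=0)
throttle_to(5122): rpm ← 5122
set_airspeed(44.72): V ← 44.72 m/s
throttle_to(8634): rpm ← 8634
adjust_airspeed(+10.47): V ← 44.72 +10.47 = 55.19 m/s
final state: V = 55.19 m/s, rpm = 8634 → n = rpm/60 = 143.900000 rev/s
target J* = 0.8356; solve J* = V/(n·D) for n: n = V/(J*·D) = 55.19/(0.8356 × 3.528) = 18.721187 rev/s
rpm = 60·n = 1123.271233

rpm = 1123.27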